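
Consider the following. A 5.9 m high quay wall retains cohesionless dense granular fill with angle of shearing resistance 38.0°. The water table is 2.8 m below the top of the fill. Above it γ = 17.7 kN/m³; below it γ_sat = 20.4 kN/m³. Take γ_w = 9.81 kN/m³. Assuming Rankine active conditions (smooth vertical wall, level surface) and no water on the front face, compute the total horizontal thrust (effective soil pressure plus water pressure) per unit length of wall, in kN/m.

112 kN/m

K_a = tan²(45° − φ/2) = 0.2379.
γ' = 20.4 − 9.81 = 10.59 kN/m³. Depth below WT = 3.1 m.
σ'_h at WT = K_a γ d_w = 11.79 kPa; at base = 11.79 + K_a γ' × 3.1 = 19.60 kPa.
P₁ (0–2.8 m) = ½×11.79×2.8 = 16.51. P₂ (2.8–5.9 m) = ½(11.79+19.60)×3.1 = 48.65.
P_w = ½ γ_w h₂² = 0.5×9.81×3.1² = 47.14. Total = 16.51+48.65+47.14 = 112.3 kN/m.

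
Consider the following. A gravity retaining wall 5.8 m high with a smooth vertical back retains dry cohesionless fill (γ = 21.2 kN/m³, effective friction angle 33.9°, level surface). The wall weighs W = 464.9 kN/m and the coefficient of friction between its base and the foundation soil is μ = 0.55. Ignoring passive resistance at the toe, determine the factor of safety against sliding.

K_a = tan²(45° − 33.9°/2) = 0.2839.
P_a = ½K_aγH² = 0.5×0.2839×21.2×5.8² = 101.2 kN/m, acting at H/3 = 1.933 m above the base.
FS_sliding = μW / P_a = 0.55×464.9 / 101.2 = 2.526.

2.53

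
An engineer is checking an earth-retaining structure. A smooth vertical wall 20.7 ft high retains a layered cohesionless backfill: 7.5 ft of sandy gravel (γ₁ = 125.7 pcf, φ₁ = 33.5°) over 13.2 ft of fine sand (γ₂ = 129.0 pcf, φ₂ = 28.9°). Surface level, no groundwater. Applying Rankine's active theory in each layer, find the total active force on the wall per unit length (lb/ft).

K_a1 = tan²(45°−33.5°/2) = 0.2887; K_a2 = tan²(45°−28.9°/2) = 0.3484.
Layer 1: σ at base = K_a1 γ₁ h₁ = 272.2 psf; P₁ = ½×272.2×7.5 = 1021.
Layer 2: σ_v at top = γ₁h₁ = 942.8; σ_h top = K_a2×942.8 = 328.4; σ_h base = K_a2×(942.8+129.0×13.2) = 921.6.
P₂ = ½(328.4+921.6)×13.2 = 8250. Total P_a = 1021+8250 = 9271 lb/ft.

9270 lb/ft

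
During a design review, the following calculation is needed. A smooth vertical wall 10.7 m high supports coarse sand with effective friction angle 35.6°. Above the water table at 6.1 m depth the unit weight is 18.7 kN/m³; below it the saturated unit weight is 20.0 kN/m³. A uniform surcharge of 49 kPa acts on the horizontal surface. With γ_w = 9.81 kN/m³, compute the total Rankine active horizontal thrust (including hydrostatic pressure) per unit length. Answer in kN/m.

K_a = tan²(45° − φ/2) = 0.2641.
γ' = 20.0 − 9.81 = 10.19 kN/m³. h₂ = H − d_w = 4.6 m.
σ'_h: at surface K_a·q = 12.94; at WT K_a(q+γd_w) = 43.07; at base K_a(q+γd_w+γ'h₂) = 55.45 kPa.
P₁ = ½(12.94+43.07)×6.1 = 170.8; P₂ = ½(43.07+55.45)×4.6 = 226.6; P_w = ½γ_w h₂² = 103.8.
Total = 170.8+226.6+103.8 = 501.2 kN/m.

501 kN/m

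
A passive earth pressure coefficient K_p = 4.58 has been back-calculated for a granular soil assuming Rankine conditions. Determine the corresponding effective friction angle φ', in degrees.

39.9°

K_p = (1+sin φ)/(1−sin φ) ⇒ sin φ = (K_p − 1)/(K_p + 1) = 0.6416.
φ = arcsin(0.6416) = 39.91°.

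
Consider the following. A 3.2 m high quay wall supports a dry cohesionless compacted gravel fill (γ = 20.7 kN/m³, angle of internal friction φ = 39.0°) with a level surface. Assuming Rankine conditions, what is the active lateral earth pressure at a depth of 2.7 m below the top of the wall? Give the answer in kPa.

K_a = (1 − sin φ)/(1 + sin φ) = 0.2275.
σ_h = K_a γ z = 0.2275 × 20.7 × 2.7 = 12.72 kPa.

12.7 kPa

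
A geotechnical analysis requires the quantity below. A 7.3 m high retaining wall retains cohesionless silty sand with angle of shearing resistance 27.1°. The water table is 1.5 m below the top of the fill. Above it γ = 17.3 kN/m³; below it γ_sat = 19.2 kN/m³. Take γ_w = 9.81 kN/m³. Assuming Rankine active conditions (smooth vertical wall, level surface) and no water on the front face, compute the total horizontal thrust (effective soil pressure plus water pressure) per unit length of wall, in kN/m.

288 kN/m

K_a = tan²(45° − φ/2) = 0.3741.
γ' = 19.2 − 9.81 = 9.390 kN/m³. Depth below WT = 5.8 m.
σ'_h at WT = K_a γ d_w = 9.707 kPa; at base = 9.707 + K_a γ' × 5.8 = 30.08 kPa.
P₁ (0–1.5 m) = ½×9.707×1.5 = 7.280. P₂ (1.5–7.3 m) = ½(9.707+30.08)×5.8 = 115.4.
P_w = ½ γ_w h₂² = 0.5×9.81×5.8² = 165.0. Total = 7.280+115.4+165.0 = 287.7 kN/m.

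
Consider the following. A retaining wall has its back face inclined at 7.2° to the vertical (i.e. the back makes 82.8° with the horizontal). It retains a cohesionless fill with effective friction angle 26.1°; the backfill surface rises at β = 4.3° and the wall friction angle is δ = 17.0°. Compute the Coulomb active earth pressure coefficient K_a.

K_a = sin²(α+φ) / [sin²α · sin(α−δ) · (1 + √{sin(φ+δ)sin(φ−β) / (sin(α−δ)sin(α+β))})²].
With α = 82.8°, φ = 26.1°, δ = 17.0°, β = 4.3°: K_a = 0.4271.

0.427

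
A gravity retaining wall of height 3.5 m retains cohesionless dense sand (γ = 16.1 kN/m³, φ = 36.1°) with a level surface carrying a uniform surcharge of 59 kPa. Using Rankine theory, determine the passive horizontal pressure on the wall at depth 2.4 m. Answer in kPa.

K_p = (1 + sin φ)/(1 − sin φ) = 3.869.
σ_v = γz + q = 16.1 × 2.4 + 59 = 97.64 kPa.
σ_h = K_p σ_v = 3.869 × 97.64 = 377.7 kPa.

378 kPa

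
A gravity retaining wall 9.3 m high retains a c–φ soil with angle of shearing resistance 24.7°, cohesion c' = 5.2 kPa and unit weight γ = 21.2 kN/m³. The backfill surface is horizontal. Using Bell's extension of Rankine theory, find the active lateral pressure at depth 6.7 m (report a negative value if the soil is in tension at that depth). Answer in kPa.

51.7 kPa

K_a = (1 − sin φ)/(1 + sin φ) = 0.4106.
σ_a = K_a γ z − 2c√K_a = 0.4106×21.2×6.7 − 2×5.2×0.6408 = 51.65 kPa.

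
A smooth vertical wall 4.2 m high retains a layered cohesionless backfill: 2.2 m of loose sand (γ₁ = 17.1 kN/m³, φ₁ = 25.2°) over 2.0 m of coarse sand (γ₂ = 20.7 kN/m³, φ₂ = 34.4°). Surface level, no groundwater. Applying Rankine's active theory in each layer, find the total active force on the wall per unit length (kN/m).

K_a1 = tan²(45°−25.2°/2) = 0.4027; K_a2 = tan²(45°−34.4°/2) = 0.2780.
Layer 1: σ at base = K_a1 γ₁ h₁ = 15.15 kPa; P₁ = ½×15.15×2.2 = 16.67.
Layer 2: σ_v at top = γ₁h₁ = 37.62; σ_h top = K_a2×37.62 = 10.46; σ_h base = K_a2×(37.62+20.7×2.0) = 21.97.
P₂ = ½(10.46+21.97)×2.0 = 32.42. Total P_a = 16.67+32.42 = 49.09 kN/m.

49.1 kN/m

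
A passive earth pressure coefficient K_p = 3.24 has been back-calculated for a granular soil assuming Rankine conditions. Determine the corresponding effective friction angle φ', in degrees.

K_p = (1+sin φ)/(1−sin φ) ⇒ sin φ = (K_p − 1)/(K_p + 1) = 0.5283.
φ = arcsin(0.5283) = 31.89°.

31.9°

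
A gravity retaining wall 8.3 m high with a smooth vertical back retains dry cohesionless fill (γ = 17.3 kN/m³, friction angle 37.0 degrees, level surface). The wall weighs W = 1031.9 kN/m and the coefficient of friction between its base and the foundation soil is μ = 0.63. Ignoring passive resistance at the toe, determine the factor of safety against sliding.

4.39

K_a = tan²(45° − 37.0°/2) = 0.2486.
P_a = ½K_aγH² = 0.5×0.2486×17.3×8.3² = 148.1 kN/m, acting at H/3 = 2.767 m above the base.
FS_sliding = μW / P_a = 0.63×1031.9 / 148.1 = 4.389.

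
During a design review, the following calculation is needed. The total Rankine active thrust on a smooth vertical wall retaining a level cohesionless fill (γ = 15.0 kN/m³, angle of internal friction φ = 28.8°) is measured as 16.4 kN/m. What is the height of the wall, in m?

2.50 m

K_a = 0.3498. P_a = ½ K_a γ H² ⇒ H = √(2P_a/(K_a γ)).
H = √(2×16.4/(0.3498×15.0)) = 2.500 m.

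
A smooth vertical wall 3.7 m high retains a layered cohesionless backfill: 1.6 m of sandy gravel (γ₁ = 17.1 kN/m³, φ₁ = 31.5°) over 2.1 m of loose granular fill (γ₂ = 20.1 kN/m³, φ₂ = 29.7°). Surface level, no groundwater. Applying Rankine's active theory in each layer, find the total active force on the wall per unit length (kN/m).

K_a1 = tan²(45°−31.5°/2) = 0.3136; K_a2 = tan²(45°−29.7°/2) = 0.3374.
Layer 1: σ at base = K_a1 γ₁ h₁ = 8.581 kPa; P₁ = ½×8.581×1.6 = 6.865.
Layer 2: σ_v at top = γ₁h₁ = 27.36; σ_h top = K_a2×27.36 = 9.231; σ_h base = K_a2×(27.36+20.1×2.1) = 23.47.
P₂ = ½(9.231+23.47)×2.1 = 34.34. Total P_a = 6.865+34.34 = 41.20 kN/m.

41.2 kN/m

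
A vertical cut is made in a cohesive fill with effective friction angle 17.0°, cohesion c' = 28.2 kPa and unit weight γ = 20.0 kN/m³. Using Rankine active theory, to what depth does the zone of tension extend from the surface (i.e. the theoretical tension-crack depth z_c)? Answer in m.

K_a = tan²(45° − 17.0°/2) = 0.5475; √K_a = 0.7400.
The active pressure is zero where K_a γ z = 2c√K_a, so z_c = 2c/(γ√K_a) = 2×28.2/(20.0×0.7400) = 3.811 m.

3.81 m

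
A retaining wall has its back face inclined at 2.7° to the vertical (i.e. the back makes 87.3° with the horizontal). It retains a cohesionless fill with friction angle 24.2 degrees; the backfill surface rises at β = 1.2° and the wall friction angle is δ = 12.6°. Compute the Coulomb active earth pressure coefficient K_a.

0.404

K_a = sin²(α+φ) / [sin²α · sin(α−δ) · (1 + √{sin(φ+δ)sin(φ−β) / (sin(α−δ)sin(α+β))})²].
With α = 87.3°, φ = 24.2°, δ = 12.6°, β = 1.2°: K_a = 0.4037.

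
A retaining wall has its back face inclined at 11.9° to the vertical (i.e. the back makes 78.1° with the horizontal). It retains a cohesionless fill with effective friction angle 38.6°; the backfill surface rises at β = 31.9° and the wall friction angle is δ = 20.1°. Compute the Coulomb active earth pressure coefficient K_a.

0.536

K_a = sin²(α+φ) / [sin²α · sin(α−δ) · (1 + √{sin(φ+δ)sin(φ−β) / (sin(α−δ)sin(α+β))})²].
With α = 78.1°, φ = 38.6°, δ = 20.1°, β = 31.9°: K_a = 0.5364.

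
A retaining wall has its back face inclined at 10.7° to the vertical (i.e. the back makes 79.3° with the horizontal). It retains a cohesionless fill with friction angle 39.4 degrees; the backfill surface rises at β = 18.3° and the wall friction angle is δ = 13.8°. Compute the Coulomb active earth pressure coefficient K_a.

0.357

K_a = sin²(α+φ) / [sin²α · sin(α−δ) · (1 + √{sin(φ+δ)sin(φ−β) / (sin(α−δ)sin(α+β))})²].
With α = 79.3°, φ = 39.4°, δ = 13.8°, β = 18.3°: K_a = 0.3574.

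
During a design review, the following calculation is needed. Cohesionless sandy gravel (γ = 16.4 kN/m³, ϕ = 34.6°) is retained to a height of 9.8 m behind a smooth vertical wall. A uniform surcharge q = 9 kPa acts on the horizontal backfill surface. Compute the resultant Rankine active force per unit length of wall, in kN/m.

241 kN/m

K_a = tan²(45° − φ/2) = 0.2756.
Soil triangle: ½ K_a γ H² = 0.5×0.2756×16.4×9.8² = 217.1 kN/m.
Surcharge rectangle: K_a q H = 0.2756×9×9.8 = 24.31 kN/m.
Total = 217.1 + 24.31 = 241.4 kN/m.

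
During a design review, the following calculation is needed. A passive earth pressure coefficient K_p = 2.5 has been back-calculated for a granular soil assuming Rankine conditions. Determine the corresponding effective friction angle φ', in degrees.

25.4°

K_p = (1+sin φ)/(1−sin φ) ⇒ sin φ = (K_p − 1)/(K_p + 1) = 0.4286.
φ = arcsin(0.4286) = 25.38°.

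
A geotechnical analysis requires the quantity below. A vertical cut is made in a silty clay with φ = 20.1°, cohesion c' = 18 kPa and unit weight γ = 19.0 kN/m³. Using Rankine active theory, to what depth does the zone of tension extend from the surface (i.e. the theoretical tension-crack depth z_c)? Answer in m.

K_a = tan²(45° − 20.1°/2) = 0.4885; √K_a = 0.6989.
The active pressure is zero where K_a γ z = 2c√K_a, so z_c = 2c/(γ√K_a) = 2×18/(19.0×0.6989) = 2.711 m.

2.71 m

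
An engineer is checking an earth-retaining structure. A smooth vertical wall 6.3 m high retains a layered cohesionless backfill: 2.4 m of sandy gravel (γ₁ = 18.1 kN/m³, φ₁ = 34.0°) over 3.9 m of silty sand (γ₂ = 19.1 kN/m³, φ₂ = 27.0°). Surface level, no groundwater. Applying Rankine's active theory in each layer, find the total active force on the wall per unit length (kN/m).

133 kN/m

K_a1 = tan²(45°−34.0°/2) = 0.2827; K_a2 = tan²(45°−27.0°/2) = 0.3755.
Layer 1: σ at base = K_a1 γ₁ h₁ = 12.28 kPa; P₁ = ½×12.28×2.4 = 14.74.
Layer 2: σ_v at top = γ₁h₁ = 43.44; σ_h top = K_a2×43.44 = 16.31; σ_h base = K_a2×(43.44+19.1×3.9) = 44.29.
P₂ = ½(16.31+44.29)×3.9 = 118.2. Total P_a = 14.74+118.2 = 132.9 kN/m.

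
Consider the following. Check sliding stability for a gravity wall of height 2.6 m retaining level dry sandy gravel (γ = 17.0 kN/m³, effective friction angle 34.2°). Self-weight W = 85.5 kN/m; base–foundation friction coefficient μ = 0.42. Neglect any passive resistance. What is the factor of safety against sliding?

K_a = tan²(45° − 34.2°/2) = 0.2803.
P_a = ½K_aγH² = 0.5×0.2803×17.0×2.6² = 16.11 kN/m, acting at H/3 = 0.8667 m above the base.
FS_sliding = μW / P_a = 0.42×85.5 / 16.11 = 2.229.

2.23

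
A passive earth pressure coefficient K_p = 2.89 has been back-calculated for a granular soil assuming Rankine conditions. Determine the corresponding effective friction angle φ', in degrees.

K_p = (1+sin φ)/(1−sin φ) ⇒ sin φ = (K_p − 1)/(K_p + 1) = 0.4859.
φ = arcsin(0.4859) = 29.07°.

29.1°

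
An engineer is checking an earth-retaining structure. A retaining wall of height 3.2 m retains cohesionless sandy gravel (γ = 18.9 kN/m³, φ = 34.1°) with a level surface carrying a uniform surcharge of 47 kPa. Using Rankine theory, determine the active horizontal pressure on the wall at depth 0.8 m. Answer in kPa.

K_a = (1 − sin φ)/(1 + sin φ) = 0.2815.
σ_v = γz + q = 18.9 × 0.8 + 47 = 62.12 kPa.
σ_h = K_a σ_v = 0.2815 × 62.12 = 17.49 kPa.

17.5 kPa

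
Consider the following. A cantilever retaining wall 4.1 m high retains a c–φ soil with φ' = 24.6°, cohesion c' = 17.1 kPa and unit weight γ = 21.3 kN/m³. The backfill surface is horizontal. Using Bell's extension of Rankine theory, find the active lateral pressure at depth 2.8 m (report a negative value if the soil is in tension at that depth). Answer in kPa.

K_a = (1 − sin φ)/(1 + sin φ) = 0.4121.
σ_a = K_a γ z − 2c√K_a = 0.4121×21.3×2.8 − 2×17.1×0.6420 = 2.625 kPa.

2.62 kPa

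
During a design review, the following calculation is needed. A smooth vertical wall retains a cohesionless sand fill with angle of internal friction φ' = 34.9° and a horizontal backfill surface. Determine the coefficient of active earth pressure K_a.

K_a = tan²(45° − φ/2) = tan²(27.55°) = 0.2721.

0.272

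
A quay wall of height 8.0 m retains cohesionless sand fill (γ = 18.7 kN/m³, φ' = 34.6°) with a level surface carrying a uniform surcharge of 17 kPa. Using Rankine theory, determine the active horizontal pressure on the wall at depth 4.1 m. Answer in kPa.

K_a = (1 − sin φ)/(1 + sin φ) = 0.2756.
σ_v = γz + q = 18.7 × 4.1 + 17 = 93.67 kPa.
σ_h = K_a σ_v = 0.2756 × 93.67 = 25.82 kPa.

25.8 kPa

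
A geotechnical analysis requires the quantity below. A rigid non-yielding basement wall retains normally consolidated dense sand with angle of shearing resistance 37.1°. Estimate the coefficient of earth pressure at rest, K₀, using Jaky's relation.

0.397

K₀ = 1 − sin φ' = 1 − sin 37.1° = 0.3968.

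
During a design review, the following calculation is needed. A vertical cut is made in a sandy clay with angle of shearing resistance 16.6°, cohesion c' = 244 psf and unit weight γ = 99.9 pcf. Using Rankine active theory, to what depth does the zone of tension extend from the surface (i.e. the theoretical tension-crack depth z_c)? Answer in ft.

K_a = tan²(45° − 16.6°/2) = 0.5556; √K_a = 0.7454.
The active pressure is zero where K_a γ z = 2c√K_a, so z_c = 2c/(γ√K_a) = 2×244/(99.9×0.7454) = 6.554 ft.

6.55 ft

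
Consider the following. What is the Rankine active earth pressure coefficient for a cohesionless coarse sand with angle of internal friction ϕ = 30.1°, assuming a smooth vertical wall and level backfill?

K_a = (1 − sin φ)/(1 + sin φ) = (1 − sin 30.1°)/(1 + sin 30.1°) = 0.3320.

0.332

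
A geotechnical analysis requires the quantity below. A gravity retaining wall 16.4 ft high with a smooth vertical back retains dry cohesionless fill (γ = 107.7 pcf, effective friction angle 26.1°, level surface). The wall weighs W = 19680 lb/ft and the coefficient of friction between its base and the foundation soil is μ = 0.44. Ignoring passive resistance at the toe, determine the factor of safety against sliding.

1.54

K_a = tan²(45° − 26.1°/2) = 0.3889.
P_a = ½K_aγH² = 0.5×0.3889×107.7×16.4² = 5633 lb/ft, acting at H/3 = 5.467 ft above the base.
FS_sliding = μW / P_a = 0.44×19680 / 5633 = 1.537.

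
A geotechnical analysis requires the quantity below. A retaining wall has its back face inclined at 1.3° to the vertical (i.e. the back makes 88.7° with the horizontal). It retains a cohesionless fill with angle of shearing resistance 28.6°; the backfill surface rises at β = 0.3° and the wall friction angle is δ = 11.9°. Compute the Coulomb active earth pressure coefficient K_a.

K_a = sin²(α+φ) / [sin²α · sin(α−δ) · (1 + √{sin(φ+δ)sin(φ−β) / (sin(α−δ)sin(α+β))})²].
With α = 88.7°, φ = 28.6°, δ = 11.9°, β = 0.3°: K_a = 0.3324.

0.332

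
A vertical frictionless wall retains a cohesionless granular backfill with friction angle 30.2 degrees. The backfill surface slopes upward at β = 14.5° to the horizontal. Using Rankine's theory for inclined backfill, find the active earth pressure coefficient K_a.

K_a = cos β · (cos β − √(cos²β − cos²φ)) / (cos β + √(cos²β − cos²φ)).
cos β = 0.9681, cos φ = 0.8643, √(cos²β − cos²φ) = 0.4363.
K_a = 0.9681 × (0.9681 − 0.4363)/(0.9681 + 0.4363) = 0.3666.

0.367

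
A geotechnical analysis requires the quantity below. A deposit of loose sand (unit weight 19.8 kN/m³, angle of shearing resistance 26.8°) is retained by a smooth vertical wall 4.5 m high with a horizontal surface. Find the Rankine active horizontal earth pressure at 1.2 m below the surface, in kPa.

K_a = (1 − sin φ)/(1 + sin φ) = 0.3785.
σ_h = K_a γ z = 0.3785 × 19.8 × 1.2 = 8.993 kPa.

8.99 kPa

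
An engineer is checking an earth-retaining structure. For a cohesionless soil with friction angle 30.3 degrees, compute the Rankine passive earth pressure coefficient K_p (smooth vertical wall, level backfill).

3.04

K_p = (1 + sin φ)/(1 − sin φ) = tan²(45° + 30.3°/2) = 3.037.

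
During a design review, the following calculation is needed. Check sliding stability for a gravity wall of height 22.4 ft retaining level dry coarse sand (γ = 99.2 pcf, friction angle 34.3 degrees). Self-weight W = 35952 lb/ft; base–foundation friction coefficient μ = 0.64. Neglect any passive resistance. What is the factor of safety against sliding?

3.31

K_a = tan²(45° − 34.3°/2) = 0.2792.
P_a = ½K_aγH² = 0.5×0.2792×99.2×22.4² = 6948 lb/ft, acting at H/3 = 7.467 ft above the base.
FS_sliding = μW / P_a = 0.64×35952 / 6948 = 3.312.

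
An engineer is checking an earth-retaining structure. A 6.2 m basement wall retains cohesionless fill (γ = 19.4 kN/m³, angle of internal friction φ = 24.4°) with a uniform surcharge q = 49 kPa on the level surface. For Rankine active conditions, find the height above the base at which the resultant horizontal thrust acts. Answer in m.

2.53 m

K_a = 0.4153.
Triangular part P₁ = ½K_aγH² = 154.9 at H/3 = 2.067 m; rectangular part P₂ = K_a q H = 126.2 at H/2 = 3.100 m.
ȳ = (P₁·2.067 + P₂·3.100)/(P₁+P₂) = 2.531 m.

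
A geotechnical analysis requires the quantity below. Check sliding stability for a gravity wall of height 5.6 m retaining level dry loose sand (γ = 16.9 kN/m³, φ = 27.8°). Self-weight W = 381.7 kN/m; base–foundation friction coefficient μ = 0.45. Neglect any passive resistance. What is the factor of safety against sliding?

1.78

K_a = tan²(45° − 27.8°/2) = 0.3639.
P_a = ½K_aγH² = 0.5×0.3639×16.9×5.6² = 96.43 kN/m, acting at H/3 = 1.867 m above the base.
FS_sliding = μW / P_a = 0.45×381.7 / 96.43 = 1.781.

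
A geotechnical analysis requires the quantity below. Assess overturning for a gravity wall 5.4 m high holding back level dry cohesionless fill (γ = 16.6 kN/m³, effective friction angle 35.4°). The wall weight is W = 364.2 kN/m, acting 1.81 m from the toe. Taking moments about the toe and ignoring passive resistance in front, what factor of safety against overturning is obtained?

5.68

K_a = tan²(45° − 35.4°/2) = 0.2664.
P_a = ½K_aγH² = 0.5×0.2664×16.6×5.4² = 64.48 kN/m, acting at H/3 = 1.800 m above the base.
Overturning moment M_o = P_a × H/3 = 64.48 × 1.800 = 116.1.
Resisting moment M_r = W × 1.81 = 364.2 × 1.81 = 659.2.
FS_overturning = M_r/M_o = 659.2/116.1 = 5.680.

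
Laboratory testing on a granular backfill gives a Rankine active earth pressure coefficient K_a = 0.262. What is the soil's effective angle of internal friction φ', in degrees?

K_a = tan²(45° − φ/2) ⇒ 45° − φ/2 = arctan(√0.262) = 27.11°.
φ = 2(45° − 27.11°) = 35.79°.

35.8°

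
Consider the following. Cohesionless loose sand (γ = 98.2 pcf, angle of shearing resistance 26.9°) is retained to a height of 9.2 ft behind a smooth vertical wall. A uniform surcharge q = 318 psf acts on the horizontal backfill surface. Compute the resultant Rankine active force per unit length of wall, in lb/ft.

2670 lb/ft

K_a = tan²(45° − φ/2) = 0.3770.
Soil triangle: ½ K_a γ H² = 0.5×0.3770×98.2×9.2² = 1567 lb/ft.
Surcharge rectangle: K_a q H = 0.3770×318×9.2 = 1103 lb/ft.
Total = 1567 + 1103 = 2670 lb/ft.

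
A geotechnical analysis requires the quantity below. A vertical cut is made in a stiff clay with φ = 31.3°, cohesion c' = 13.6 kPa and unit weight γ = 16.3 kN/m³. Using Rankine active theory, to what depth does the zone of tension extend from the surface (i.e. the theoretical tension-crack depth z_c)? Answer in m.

K_a = tan²(45° − 31.3°/2) = 0.3162; √K_a = 0.5623.
The active pressure is zero where K_a γ z = 2c√K_a, so z_c = 2c/(γ√K_a) = 2×13.6/(16.3×0.5623) = 2.968 m.

2.97 m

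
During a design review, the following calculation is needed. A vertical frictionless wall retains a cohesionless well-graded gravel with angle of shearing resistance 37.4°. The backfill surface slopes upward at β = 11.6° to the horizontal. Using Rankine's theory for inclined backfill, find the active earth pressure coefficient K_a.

0.256

K_a = cos β · (cos β − √(cos²β − cos²φ)) / (cos β + √(cos²β − cos²φ)).
cos β = 0.9796, cos φ = 0.7944, √(cos²β − cos²φ) = 0.5731.
K_a = 0.9796 × (0.9796 − 0.5731)/(0.9796 + 0.5731) = 0.2564.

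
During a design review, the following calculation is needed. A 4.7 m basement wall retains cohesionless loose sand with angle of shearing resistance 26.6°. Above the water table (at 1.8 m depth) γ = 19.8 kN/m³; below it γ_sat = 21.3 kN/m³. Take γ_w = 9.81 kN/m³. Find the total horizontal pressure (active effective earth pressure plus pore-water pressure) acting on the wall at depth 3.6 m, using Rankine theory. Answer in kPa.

K_a = (1 − sin φ)/(1 + sin φ) = 0.3814.
γ' = 21.3 − 9.81 = 11.49 kN/m³.
Effective vertical stress at 3.6 m: σ'_v = 19.8×1.8 + 11.49×1.80 = 56.32 kPa.
σ'_h = K_a σ'_v = 0.3814 × 56.32 = 21.48 kPa; u = γ_w × 1.80 = 17.66 kPa.
Total σ_h = 21.48 + 17.66 = 39.14 kPa.

39.1 kPa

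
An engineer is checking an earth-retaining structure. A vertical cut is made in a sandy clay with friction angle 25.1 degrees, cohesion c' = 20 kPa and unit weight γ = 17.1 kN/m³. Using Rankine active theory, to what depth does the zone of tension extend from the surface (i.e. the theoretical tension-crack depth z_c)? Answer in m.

K_a = tan²(45° − 25.1°/2) = 0.4043; √K_a = 0.6358.
The active pressure is zero where K_a γ z = 2c√K_a, so z_c = 2c/(γ√K_a) = 2×20/(17.1×0.6358) = 3.679 m.

3.68 m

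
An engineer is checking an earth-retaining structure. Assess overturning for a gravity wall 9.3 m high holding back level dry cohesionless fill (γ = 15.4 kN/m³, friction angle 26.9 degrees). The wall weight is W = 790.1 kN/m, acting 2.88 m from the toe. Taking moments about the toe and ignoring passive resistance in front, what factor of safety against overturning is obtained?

K_a = tan²(45° − 26.9°/2) = 0.3770.
P_a = ½K_aγH² = 0.5×0.3770×15.4×9.3² = 251.1 kN/m, acting at H/3 = 3.100 m above the base.
Overturning moment M_o = P_a × H/3 = 251.1 × 3.100 = 778.3.
Resisting moment M_r = W × 2.88 = 790.1 × 2.88 = 2275.
FS_overturning = M_r/M_o = 2275/778.3 = 2.924.

2.92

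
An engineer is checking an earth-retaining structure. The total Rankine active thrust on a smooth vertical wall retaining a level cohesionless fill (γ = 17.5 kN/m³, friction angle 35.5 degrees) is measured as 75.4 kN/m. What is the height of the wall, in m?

5.70 m

K_a = 0.2653. P_a = ½ K_a γ H² ⇒ H = √(2P_a/(K_a γ)).
H = √(2×75.4/(0.2653×17.5)) = 5.700 m.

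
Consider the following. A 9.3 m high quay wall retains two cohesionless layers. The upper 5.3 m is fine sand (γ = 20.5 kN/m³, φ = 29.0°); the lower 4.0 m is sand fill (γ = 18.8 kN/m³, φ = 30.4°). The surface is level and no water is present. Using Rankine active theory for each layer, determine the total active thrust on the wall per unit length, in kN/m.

292 kN/m

K_a1 = tan²(45°−29.0°/2) = 0.3470; K_a2 = tan²(45°−30.4°/2) = 0.3280.
Layer 1: σ at base = K_a1 γ₁ h₁ = 37.70 kPa; P₁ = ½×37.70×5.3 = 99.90.
Layer 2: σ_v at top = γ₁h₁ = 108.6; σ_h top = K_a2×108.6 = 35.64; σ_h base = K_a2×(108.6+18.8×4.0) = 60.30.
P₂ = ½(35.64+60.30)×4.0 = 191.9. Total P_a = 99.90+191.9 = 291.8 kN/m.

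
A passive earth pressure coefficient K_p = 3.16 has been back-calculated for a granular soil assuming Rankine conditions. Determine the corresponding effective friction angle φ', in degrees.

31.3°

K_p = (1+sin φ)/(1−sin φ) ⇒ sin φ = (K_p − 1)/(K_p + 1) = 0.5192.
φ = arcsin(0.5192) = 31.28°.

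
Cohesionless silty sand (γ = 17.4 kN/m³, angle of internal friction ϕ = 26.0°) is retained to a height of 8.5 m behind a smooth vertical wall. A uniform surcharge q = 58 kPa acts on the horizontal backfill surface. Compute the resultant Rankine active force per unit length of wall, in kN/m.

438 kN/m

K_a = tan²(45° − φ/2) = 0.3905.
Soil triangle: ½ K_a γ H² = 0.5×0.3905×17.4×8.5² = 245.4 kN/m.
Surcharge rectangle: K_a q H = 0.3905×58×8.5 = 192.5 kN/m.
Total = 245.4 + 192.5 = 437.9 kN/m.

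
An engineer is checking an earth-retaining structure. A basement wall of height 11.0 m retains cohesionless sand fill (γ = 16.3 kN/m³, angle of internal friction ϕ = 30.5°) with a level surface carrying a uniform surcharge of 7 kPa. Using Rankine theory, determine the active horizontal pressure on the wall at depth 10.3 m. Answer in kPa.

57.1 kPa

K_a = (1 − sin φ)/(1 + sin φ) = 0.3267.
σ_v = γz + q = 16.3 × 10.3 + 7 = 174.9 kPa.
σ_h = K_a σ_v = 0.3267 × 174.9 = 57.13 kPa.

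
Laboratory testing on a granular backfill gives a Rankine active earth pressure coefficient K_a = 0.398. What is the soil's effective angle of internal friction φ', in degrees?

K_a = tan²(45° − φ/2) ⇒ 45° − φ/2 = arctan(√0.398) = 32.25°.
φ = 2(45° − 32.25°) = 25.51°.

25.5°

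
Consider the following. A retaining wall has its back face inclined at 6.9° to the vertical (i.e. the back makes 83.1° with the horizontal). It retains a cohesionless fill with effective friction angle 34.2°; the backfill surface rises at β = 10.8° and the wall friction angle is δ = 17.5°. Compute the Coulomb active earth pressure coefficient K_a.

K_a = sin²(α+φ) / [sin²α · sin(α−δ) · (1 + √{sin(φ+δ)sin(φ−β) / (sin(α−δ)sin(α+β))})²].
With α = 83.1°, φ = 34.2°, δ = 17.5°, β = 10.8°: K_a = 0.3499.

0.350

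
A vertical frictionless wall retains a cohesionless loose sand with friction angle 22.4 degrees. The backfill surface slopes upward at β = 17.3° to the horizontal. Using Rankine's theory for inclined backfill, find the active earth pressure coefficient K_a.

K_a = cos β · (cos β − √(cos²β − cos²φ)) / (cos β + √(cos²β − cos²φ)).
cos β = 0.9548, cos φ = 0.9245, √(cos²β − cos²φ) = 0.2383.
K_a = 0.9548 × (0.9548 − 0.2383)/(0.9548 + 0.2383) = 0.5734.

0.573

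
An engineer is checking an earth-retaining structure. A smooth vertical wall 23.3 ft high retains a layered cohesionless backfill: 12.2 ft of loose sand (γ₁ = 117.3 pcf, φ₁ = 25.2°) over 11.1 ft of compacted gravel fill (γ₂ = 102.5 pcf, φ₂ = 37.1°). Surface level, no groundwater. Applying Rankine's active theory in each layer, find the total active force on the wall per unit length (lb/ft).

K_a1 = tan²(45°−25.2°/2) = 0.4027; K_a2 = tan²(45°−37.1°/2) = 0.2475.
Layer 1: σ at base = K_a1 γ₁ h₁ = 576.3 psf; P₁ = ½×576.3×12.2 = 3516.
Layer 2: σ_v at top = γ₁h₁ = 1431; σ_h top = K_a2×1431 = 354.2; σ_h base = K_a2×(1431+102.5×11.1) = 635.8.
P₂ = ½(354.2+635.8)×11.1 = 5494. Total P_a = 3516+5494 = 9010 lb/ft.

9010 lb/ft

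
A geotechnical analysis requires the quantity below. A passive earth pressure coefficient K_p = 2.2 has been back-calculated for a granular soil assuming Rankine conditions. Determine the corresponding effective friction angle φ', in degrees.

K_p = (1+sin φ)/(1−sin φ) ⇒ sin φ = (K_p − 1)/(K_p + 1) = 0.3750.
φ = arcsin(0.3750) = 22.02°.

22.0°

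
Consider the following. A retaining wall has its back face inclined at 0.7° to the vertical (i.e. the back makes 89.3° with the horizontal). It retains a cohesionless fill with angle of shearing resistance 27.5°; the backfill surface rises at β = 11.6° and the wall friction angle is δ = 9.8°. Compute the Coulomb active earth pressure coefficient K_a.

0.405

K_a = sin²(α+φ) / [sin²α · sin(α−δ) · (1 + √{sin(φ+δ)sin(φ−β) / (sin(α−δ)sin(α+β))})²].
With α = 89.3°, φ = 27.5°, δ = 9.8°, β = 11.6°: K_a = 0.4049.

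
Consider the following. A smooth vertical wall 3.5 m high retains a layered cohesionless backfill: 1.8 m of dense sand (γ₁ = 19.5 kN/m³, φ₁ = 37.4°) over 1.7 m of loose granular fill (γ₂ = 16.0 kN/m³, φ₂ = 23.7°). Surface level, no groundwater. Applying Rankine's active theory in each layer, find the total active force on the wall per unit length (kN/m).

K_a1 = tan²(45°−37.4°/2) = 0.2443; K_a2 = tan²(45°−23.7°/2) = 0.4266.
Layer 1: σ at base = K_a1 γ₁ h₁ = 8.574 kPa; P₁ = ½×8.574×1.8 = 7.716.
Layer 2: σ_v at top = γ₁h₁ = 35.10; σ_h top = K_a2×35.10 = 14.97; σ_h base = K_a2×(35.10+16.0×1.7) = 26.58.
P₂ = ½(14.97+26.58)×1.7 = 35.32. Total P_a = 7.716+35.32 = 43.03 kN/m.

43.0 kN/m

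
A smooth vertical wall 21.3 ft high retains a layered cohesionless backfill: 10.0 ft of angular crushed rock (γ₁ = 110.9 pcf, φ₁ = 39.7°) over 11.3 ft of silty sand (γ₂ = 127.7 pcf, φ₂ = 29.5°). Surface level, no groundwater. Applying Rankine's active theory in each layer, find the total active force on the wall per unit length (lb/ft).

8260 lb/ft

K_a1 = tan²(45°−39.7°/2) = 0.2204; K_a2 = tan²(45°−29.5°/2) = 0.3401.
Layer 1: σ at base = K_a1 γ₁ h₁ = 244.5 psf; P₁ = ½×244.5×10.0 = 1222.
Layer 2: σ_v at top = γ₁h₁ = 1109; σ_h top = K_a2×1109 = 377.2; σ_h base = K_a2×(1109+127.7×11.3) = 867.9.
P₂ = ½(377.2+867.9)×11.3 = 7035. Total P_a = 1222+7035 = 8257 lb/ft.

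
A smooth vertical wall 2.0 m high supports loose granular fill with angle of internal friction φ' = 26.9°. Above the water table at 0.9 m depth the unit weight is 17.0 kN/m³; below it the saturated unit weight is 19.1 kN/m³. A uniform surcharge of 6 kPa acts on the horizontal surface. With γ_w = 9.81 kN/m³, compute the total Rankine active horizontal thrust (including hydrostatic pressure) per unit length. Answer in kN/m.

K_a = tan²(45° − φ/2) = 0.3770.
γ' = 19.1 − 9.81 = 9.290 kN/m³. h₂ = H − d_w = 1.1 m.
σ'_h: at surface K_a·q = 2.262; at WT K_a(q+γd_w) = 8.030; at base K_a(q+γd_w+γ'h₂) = 11.88 kPa.
P₁ = ½(2.262+8.030)×0.9 = 4.631; P₂ = ½(8.030+11.88)×1.1 = 10.95; P_w = ½γ_w h₂² = 5.935.
Total = 4.631+10.95+5.935 = 21.52 kN/m.

21.5 kN/m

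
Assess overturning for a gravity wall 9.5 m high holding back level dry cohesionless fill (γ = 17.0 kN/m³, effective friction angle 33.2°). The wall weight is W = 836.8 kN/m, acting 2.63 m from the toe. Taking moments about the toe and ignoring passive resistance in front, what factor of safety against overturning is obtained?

K_a = tan²(45° − 33.2°/2) = 0.2924.
P_a = ½K_aγH² = 0.5×0.2924×17.0×9.5² = 224.3 kN/m, acting at H/3 = 3.167 m above the base.
Overturning moment M_o = P_a × H/3 = 224.3 × 3.167 = 710.2.
Resisting moment M_r = W × 2.63 = 836.8 × 2.63 = 2201.
FS_overturning = M_r/M_o = 2201/710.2 = 3.099.

3.10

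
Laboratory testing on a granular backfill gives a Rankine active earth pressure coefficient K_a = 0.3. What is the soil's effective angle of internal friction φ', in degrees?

K_a = tan²(45° − φ/2) ⇒ 45° − φ/2 = arctan(√0.3) = 28.71°.
φ = 2(45° − 28.71°) = 32.58°.

32.6°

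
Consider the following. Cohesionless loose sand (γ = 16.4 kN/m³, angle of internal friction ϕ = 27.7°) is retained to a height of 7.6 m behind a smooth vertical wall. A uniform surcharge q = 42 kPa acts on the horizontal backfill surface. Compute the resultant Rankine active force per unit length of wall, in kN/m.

290 kN/m

K_a = tan²(45° − φ/2) = 0.3653.
Soil triangle: ½ K_a γ H² = 0.5×0.3653×16.4×7.6² = 173.0 kN/m.
Surcharge rectangle: K_a q H = 0.3653×42×7.6 = 116.6 kN/m.
Total = 173.0 + 116.6 = 289.6 kN/m.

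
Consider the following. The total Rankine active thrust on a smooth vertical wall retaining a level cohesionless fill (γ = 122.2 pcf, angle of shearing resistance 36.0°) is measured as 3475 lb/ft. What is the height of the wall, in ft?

14.8 ft

K_a = 0.2596. P_a = ½ K_a γ H² ⇒ H = √(2P_a/(K_a γ)).
H = √(2×3475/(0.2596×122.2)) = 14.80 ft.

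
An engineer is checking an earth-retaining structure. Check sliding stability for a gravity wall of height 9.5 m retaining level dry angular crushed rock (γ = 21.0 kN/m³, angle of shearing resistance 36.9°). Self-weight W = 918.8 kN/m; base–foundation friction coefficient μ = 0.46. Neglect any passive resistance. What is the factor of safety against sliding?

K_a = tan²(45° − 36.9°/2) = 0.2497.
P_a = ½K_aγH² = 0.5×0.2497×21.0×9.5² = 236.6 kN/m, acting at H/3 = 3.167 m above the base.
FS_sliding = μW / P_a = 0.46×918.8 / 236.6 = 1.786.

1.79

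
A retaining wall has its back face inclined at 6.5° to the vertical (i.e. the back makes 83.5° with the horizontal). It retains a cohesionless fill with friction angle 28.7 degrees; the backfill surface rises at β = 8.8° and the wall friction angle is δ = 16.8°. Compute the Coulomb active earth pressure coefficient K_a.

K_a = sin²(α+φ) / [sin²α · sin(α−δ) · (1 + √{sin(φ+δ)sin(φ−β) / (sin(α−δ)sin(α+β))})²].
With α = 83.5°, φ = 28.7°, δ = 16.8°, β = 8.8°: K_a = 0.4123.

0.412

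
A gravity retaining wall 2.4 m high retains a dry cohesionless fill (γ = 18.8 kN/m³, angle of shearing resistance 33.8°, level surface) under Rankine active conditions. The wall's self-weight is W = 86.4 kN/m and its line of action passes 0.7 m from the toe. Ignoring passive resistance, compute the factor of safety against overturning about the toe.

4.90

K_a = tan²(45° − 33.8°/2) = 0.2851.
P_a = ½K_aγH² = 0.5×0.2851×18.8×2.4² = 15.44 kN/m, acting at H/3 = 0.8000 m above the base.
Overturning moment M_o = P_a × H/3 = 15.44 × 0.8000 = 12.35.
Resisting moment M_r = W × 0.7 = 86.4 × 0.7 = 60.48.
FS_overturning = M_r/M_o = 60.48/12.35 = 4.897.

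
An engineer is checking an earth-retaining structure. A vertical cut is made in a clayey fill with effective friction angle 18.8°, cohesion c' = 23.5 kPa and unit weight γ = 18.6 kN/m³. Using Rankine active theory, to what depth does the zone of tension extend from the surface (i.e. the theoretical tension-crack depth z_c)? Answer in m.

3.53 m

K_a = tan²(45° − 18.8°/2) = 0.5126; √K_a = 0.7159.
The active pressure is zero where K_a γ z = 2c√K_a, so z_c = 2c/(γ√K_a) = 2×23.5/(18.6×0.7159) = 3.530 m.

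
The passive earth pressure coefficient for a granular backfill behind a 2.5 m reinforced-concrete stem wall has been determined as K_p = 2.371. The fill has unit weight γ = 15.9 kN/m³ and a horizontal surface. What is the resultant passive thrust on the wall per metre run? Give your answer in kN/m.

P = ½ K_p γ H² = 0.5 × 2.371 × 15.9 × 2.5² = 117.8 kN/m.

118 kN/m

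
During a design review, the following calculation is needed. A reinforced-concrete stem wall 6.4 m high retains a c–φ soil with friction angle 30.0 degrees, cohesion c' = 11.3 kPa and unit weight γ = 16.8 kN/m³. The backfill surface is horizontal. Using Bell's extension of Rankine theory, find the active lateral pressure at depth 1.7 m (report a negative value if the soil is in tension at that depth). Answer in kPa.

K_a = (1 − sin φ)/(1 + sin φ) = 0.3333.
σ_a = K_a γ z − 2c√K_a = 0.3333×16.8×1.7 − 2×11.3×0.5774 = -3.528 kPa.

-3.53 kPa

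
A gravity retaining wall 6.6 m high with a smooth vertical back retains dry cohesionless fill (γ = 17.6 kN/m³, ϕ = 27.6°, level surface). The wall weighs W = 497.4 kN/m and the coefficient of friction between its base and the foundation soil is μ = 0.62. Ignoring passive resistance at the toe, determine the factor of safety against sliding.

2.19

K_a = tan²(45° − 27.6°/2) = 0.3668.
P_a = ½K_aγH² = 0.5×0.3668×17.6×6.6² = 140.6 kN/m, acting at H/3 = 2.200 m above the base.
FS_sliding = μW / P_a = 0.62×497.4 / 140.6 = 2.193.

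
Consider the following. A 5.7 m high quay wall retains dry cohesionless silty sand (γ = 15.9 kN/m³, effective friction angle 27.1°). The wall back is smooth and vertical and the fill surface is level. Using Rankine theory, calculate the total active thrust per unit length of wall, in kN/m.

96.6 kN/m

K_a = tan²(45° − φ/2) = 0.3741.
P_a = ½ K_a γ H² = 0.5 × 0.3741 × 15.9 × 5.7² = 96.62 kN/m.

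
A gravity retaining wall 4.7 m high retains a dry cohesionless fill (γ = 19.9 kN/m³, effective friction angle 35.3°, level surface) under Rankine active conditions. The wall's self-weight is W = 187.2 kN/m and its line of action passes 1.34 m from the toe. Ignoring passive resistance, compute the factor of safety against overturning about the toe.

K_a = tan²(45° − 35.3°/2) = 0.2675.
P_a = ½K_aγH² = 0.5×0.2675×19.9×4.7² = 58.80 kN/m, acting at H/3 = 1.567 m above the base.
Overturning moment M_o = P_a × H/3 = 58.80 × 1.567 = 92.13.
Resisting moment M_r = W × 1.34 = 187.2 × 1.34 = 250.8.
FS_overturning = M_r/M_o = 250.8/92.13 = 2.723.

2.72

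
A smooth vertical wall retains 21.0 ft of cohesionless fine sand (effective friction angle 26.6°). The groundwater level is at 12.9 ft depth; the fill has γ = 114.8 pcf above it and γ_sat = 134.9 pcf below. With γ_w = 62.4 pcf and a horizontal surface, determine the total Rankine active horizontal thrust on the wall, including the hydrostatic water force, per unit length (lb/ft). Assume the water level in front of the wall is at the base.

K_a = tan²(45° − φ/2) = 0.3814.
γ' = 134.9 − 62.4 = 72.50 pcf. Depth below WT = 8.1 ft.
σ'_h at WT = K_a γ d_w = 564.9 psf; at base = 564.9 + K_a γ' × 8.1 = 788.9 psf.
P₁ (0–12.9 ft) = ½×564.9×12.9 = 3644. P₂ (12.9–21.0 ft) = ½(564.9+788.9)×8.1 = 5483.
P_w = ½ γ_w h₂² = 0.5×62.4×8.1² = 2047. Total = 3644+5483+2047 = 11170 lb/ft.

11200 lb/ft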